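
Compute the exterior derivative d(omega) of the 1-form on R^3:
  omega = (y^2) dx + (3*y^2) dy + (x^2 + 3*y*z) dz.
d(omega) = (-2*y) dx ∧ dy + (2*x) dx ∧ dz + (3*z) dy ∧ dz

For a 1-form omega = sum_i f_i dx_i, the exterior derivative is
  d(omega) = sum_{i < j} (∂f_j/∂x_i - ∂f_i/∂x_j) dx_i ∧ dx_j.
  coefficient of dx ∧ dy: ∂f_2/∂x - ∂f_1/∂y = ∂(3*y^2)/∂x - ∂(y^2)/∂y = -2*y
  coefficient of dx ∧ dz: ∂f_3/∂x - ∂f_1/∂z = ∂(x^2 + 3*y*z)/∂x - ∂(y^2)/∂z = 2*x
  coefficient of dy ∧ dz: ∂f_3/∂y - ∂f_2/∂z = ∂(x^2 + 3*y*z)/∂y - ∂(3*y^2)/∂z = 3*z
Assembling: d(omega) = (-2*y) dx ∧ dy + (2*x) dx ∧ dz + (3*z) dy ∧ dz.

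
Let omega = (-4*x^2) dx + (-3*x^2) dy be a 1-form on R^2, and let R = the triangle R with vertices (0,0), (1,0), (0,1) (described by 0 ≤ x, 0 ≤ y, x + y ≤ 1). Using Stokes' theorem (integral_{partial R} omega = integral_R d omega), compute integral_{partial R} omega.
integral_(partial R) omega = -1

Stokes: integral_partial_R omega = integral_R d omega with d omega = (∂Q/∂x - ∂P/∂y) dx ∧ dy.
  ∂Q/∂x = -6*x
  ∂P/∂y = 0
  integrand = ∂Q/∂x - ∂P/∂y = -6*x.
Integrating over R: integral_0^1 integral_0^{1-x} (-6*x) dy dx = -1.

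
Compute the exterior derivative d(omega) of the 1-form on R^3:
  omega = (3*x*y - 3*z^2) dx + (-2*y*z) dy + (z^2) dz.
d(omega) = (-3*x) dx ∧ dy + (6*z) dx ∧ dz + (2*y) dy ∧ dz

For a 1-form omega = sum_i f_i dx_i, the exterior derivative is
  d(omega) = sum_{i < j} (∂f_j/∂x_i - ∂f_i/∂x_j) dx_i ∧ dx_j.
  coefficient of dx ∧ dy: ∂f_2/∂x - ∂f_1/∂y = ∂(-2*y*z)/∂x - ∂(3*x*y - 3*z^2)/∂y = -3*x
  coefficient of dx ∧ dz: ∂f_3/∂x - ∂f_1/∂z = ∂(z^2)/∂x - ∂(3*x*y - 3*z^2)/∂z = 6*z
  coefficient of dy ∧ dz: ∂f_3/∂y - ∂f_2/∂z = ∂(z^2)/∂y - ∂(-2*y*z)/∂z = 2*y
Assembling: d(omega) = (-3*x) dx ∧ dy + (6*z) dx ∧ dz + (2*y) dy ∧ dz.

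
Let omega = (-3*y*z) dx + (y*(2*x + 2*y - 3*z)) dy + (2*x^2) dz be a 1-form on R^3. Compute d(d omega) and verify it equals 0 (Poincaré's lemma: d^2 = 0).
d(d omega) = 0

Step 1: d omega = sum_{i<j} (∂f_j/∂x_i - ∂f_i/∂x_j) dx_i ∧ dx_j:
  coeff of dx ∧ dy: 2*y + 3*z
  coeff of dx ∧ dz: 4*x + 3*y
  coeff of dy ∧ dz: 3*y
Step 2: Apply d again to each 2-form coefficient. The only possible 3-form in R^3 is dx ∧ dy ∧ dz, with coefficient
  ∂(coeff of dy∧dz)/∂x - ∂(coeff of dx∧dz)/∂y + ∂(coeff of dx∧dy)/∂z
  = ∂/∂x (3*y) - ∂/∂y (4*x + 3*y) + ∂/∂z (2*y + 3*z).
Each of these terms simplifies to sums of mixed partials that cancel in pairs. The result is 0 (by equality of mixed partials for smooth functions — Schwarz / Clairaut).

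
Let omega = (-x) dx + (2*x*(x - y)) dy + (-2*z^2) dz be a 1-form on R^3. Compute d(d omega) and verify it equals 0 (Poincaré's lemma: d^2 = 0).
d(d omega) = 0

Step 1: d omega = sum_{i<j} (∂f_j/∂x_i - ∂f_i/∂x_j) dx_i ∧ dx_j:
  coeff of dx ∧ dy: 4*x - 2*y
  coeff of dx ∧ dz: 0
  coeff of dy ∧ dz: 0
Step 2: Apply d again to each 2-form coefficient. The only possible 3-form in R^3 is dx ∧ dy ∧ dz, with coefficient
  ∂(coeff of dy∧dz)/∂x - ∂(coeff of dx∧dz)/∂y + ∂(coeff of dx∧dy)/∂z
  = ∂/∂x (0) - ∂/∂y (0) + ∂/∂z (4*x - 2*y).
Each of these terms simplifies to sums of mixed partials that cancel in pairs. The result is 0 (by equality of mixed partials for smooth functions — Schwarz / Clairaut).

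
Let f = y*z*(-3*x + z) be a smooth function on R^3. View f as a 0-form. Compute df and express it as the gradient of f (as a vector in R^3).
df = (-3*y*z) dx + (z*(-3*x + z)) dy + (y*(-3*x + 2*z)) dz; grad f = (-3*y*z, z*(-3*x + z), y*(-3*x + 2*z))

For a 0-form f, d f = (∂f/∂x) dx + (∂f/∂y) dy + (∂f/∂z) dz. The components of the vector representation are exactly the entries of grad f in Cartesian coordinates:
  ∂f/∂x = -3*y*z
  ∂f/∂y = z*(-3*x + z)
  ∂f/∂z = y*(-3*x + 2*z).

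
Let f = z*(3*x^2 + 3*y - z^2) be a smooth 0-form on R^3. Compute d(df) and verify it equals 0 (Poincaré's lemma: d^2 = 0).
d(df) = 0

Step 1: df = sum_i (∂f/∂x_i) dx_i = (6*x*z) dx + (3*z) dy + (3*x^2 + 3*y - 3*z^2) dz.
Step 2: Apply d again. Using the 1-form formula, the coefficient of dx ∧ dy in d(df) is ∂^2 f/∂x ∂y - ∂^2 f/∂y ∂x = (0) - (0) = 0 (equality of mixed partials for smooth f).
Similarly for dx ∧ dz and dy ∧ dz — all coefficients vanish. So d(df) = 0.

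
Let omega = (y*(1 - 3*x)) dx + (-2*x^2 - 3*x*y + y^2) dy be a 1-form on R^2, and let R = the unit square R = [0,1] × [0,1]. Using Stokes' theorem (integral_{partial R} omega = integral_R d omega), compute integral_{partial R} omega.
integral_(partial R) omega = -3

Stokes: integral_partial_R omega = integral_R d omega with d omega = (∂Q/∂x - ∂P/∂y) dx ∧ dy.
  ∂Q/∂x = -4*x - 3*y
  ∂P/∂y = 1 - 3*x
  integrand = ∂Q/∂x - ∂P/∂y = -x - 3*y - 1.
Integrating over R: integral_0^1 integral_0^1 (-x - 3*y - 1) dx dy = -3.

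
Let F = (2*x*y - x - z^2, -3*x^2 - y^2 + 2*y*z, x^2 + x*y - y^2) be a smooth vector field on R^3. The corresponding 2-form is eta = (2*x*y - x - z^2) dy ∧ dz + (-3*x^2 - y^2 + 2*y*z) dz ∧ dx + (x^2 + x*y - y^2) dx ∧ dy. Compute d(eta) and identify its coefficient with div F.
d(eta) = (2*z - 1) dx ∧ dy ∧ dz; div F = 2*z - 1

For a 2-form in R^3 of the form above, applying d gives a 3-form with coefficient ∂P/∂x + ∂Q/∂y + ∂R/∂z:
  ∂P/∂x = 2*y - 1
  ∂Q/∂y = -2*y + 2*z
  ∂R/∂z = 0
Sum = 2*z - 1, which is exactly div F.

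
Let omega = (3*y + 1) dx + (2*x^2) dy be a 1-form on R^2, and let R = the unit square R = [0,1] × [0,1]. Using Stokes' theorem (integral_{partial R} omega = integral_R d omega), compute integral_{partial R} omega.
integral_(partial R) omega = -1

Stokes: integral_partial_R omega = integral_R d omega with d omega = (∂Q/∂x - ∂P/∂y) dx ∧ dy.
  ∂Q/∂x = 4*x
  ∂P/∂y = 3
  integrand = ∂Q/∂x - ∂P/∂y = 4*x - 3.
Integrating over R: integral_0^1 integral_0^1 (4*x - 3) dx dy = -1.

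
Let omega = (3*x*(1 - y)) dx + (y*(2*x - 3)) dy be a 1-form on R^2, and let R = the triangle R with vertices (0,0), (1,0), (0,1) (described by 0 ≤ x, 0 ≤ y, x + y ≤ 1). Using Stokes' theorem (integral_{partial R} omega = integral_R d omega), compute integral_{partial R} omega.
integral_(partial R) omega = 5/6

Stokes: integral_partial_R omega = integral_R d omega with d omega = (∂Q/∂x - ∂P/∂y) dx ∧ dy.
  ∂Q/∂x = 2*y
  ∂P/∂y = -3*x
  integrand = ∂Q/∂x - ∂P/∂y = 3*x + 2*y.
Integrating over R: integral_0^1 integral_0^{1-x} (3*x + 2*y) dy dx = 5/6.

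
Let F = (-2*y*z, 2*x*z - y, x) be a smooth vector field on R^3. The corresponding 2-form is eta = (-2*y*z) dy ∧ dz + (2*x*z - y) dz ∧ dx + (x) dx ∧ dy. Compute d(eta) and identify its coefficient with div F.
d(eta) = (-1) dx ∧ dy ∧ dz; div F = -1

For a 2-form in R^3 of the form above, applying d gives a 3-form with coefficient ∂P/∂x + ∂Q/∂y + ∂R/∂z:
  ∂P/∂x = 0
  ∂Q/∂y = -1
  ∂R/∂z = 0
Sum = -1, which is exactly div F.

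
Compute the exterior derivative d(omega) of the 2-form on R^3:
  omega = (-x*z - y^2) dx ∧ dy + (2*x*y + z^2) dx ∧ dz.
d(omega) = (-3*x) dx ∧ dy ∧ dz

For a 2-form omega = sum_{i<j} g_{ij} dx_i ∧ dx_j, the exterior derivative is
  d(omega) = sum_{i<j} d(g_{ij}) ∧ dx_i ∧ dx_j = sum_{i<j, k} (∂g_{ij}/∂x_k) dx_k ∧ dx_i ∧ dx_j.
Expand each term, using dx_k ∧ dx_i ∧ dx_j = sgn(permutation) dx_{(a)} ∧ dx_{(b)} ∧ dx_{(c)} with (a < b < c) sorted:
  d(-x*z - y^2) includes (∂/∂z)(-x*z - y^2) dz = (-x) dz, which multiplied by dx ∧ dy gives (-x) dx ∧ dy ∧ dz
  d(2*x*y + z^2) includes (∂/∂y)(2*x*y + z^2) dy = (2*x) dy, which multiplied by dx ∧ dz gives (-2*x) dx ∧ dy ∧ dz
Collecting like 3-forms: d(omega) = (-3*x) dx ∧ dy ∧ dz.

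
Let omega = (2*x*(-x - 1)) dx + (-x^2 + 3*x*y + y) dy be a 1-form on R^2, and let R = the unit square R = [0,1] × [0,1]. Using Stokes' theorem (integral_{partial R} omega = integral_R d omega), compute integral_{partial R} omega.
integral_(partial R) omega = 1/2

Stokes: integral_partial_R omega = integral_R d omega with d omega = (∂Q/∂x - ∂P/∂y) dx ∧ dy.
  ∂Q/∂x = -2*x + 3*y
  ∂P/∂y = 0
  integrand = ∂Q/∂x - ∂P/∂y = -2*x + 3*y.
Integrating over R: integral_0^1 integral_0^1 (-2*x + 3*y) dx dy = 1/2.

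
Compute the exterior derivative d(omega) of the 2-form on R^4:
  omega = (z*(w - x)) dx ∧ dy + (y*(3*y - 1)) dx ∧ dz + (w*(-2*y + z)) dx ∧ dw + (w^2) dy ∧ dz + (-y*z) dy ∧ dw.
d(omega) = (w - x - 6*y + 1) dx ∧ dy ∧ dz + (2*w + z) dx ∧ dy ∧ dw + (-w) dx ∧ dz ∧ dw + (2*w + y) dy ∧ dz ∧ dw

For a 2-form omega = sum_{i<j} g_{ij} dx_i ∧ dx_j, the exterior derivative is
  d(omega) = sum_{i<j} d(g_{ij}) ∧ dx_i ∧ dx_j = sum_{i<j, k} (∂g_{ij}/∂x_k) dx_k ∧ dx_i ∧ dx_j.
Expand each term, using dx_k ∧ dx_i ∧ dx_j = sgn(permutation) dx_{(a)} ∧ dx_{(b)} ∧ dx_{(c)} with (a < b < c) sorted:
  d(z*(w - x)) includes (∂/∂z)(z*(w - x)) dz = (w - x) dz, which multiplied by dx ∧ dy gives (w - x) dx ∧ dy ∧ dz
  d(z*(w - x)) includes (∂/∂w)(z*(w - x)) dw = (z) dw, which multiplied by dx ∧ dy gives (z) dx ∧ dy ∧ dw
  d(y*(3*y - 1)) includes (∂/∂y)(y*(3*y - 1)) dy = (6*y - 1) dy, which multiplied by dx ∧ dz gives (1 - 6*y) dx ∧ dy ∧ dz
  d(w*(-2*y + z)) includes (∂/∂y)(w*(-2*y + z)) dy = (-2*w) dy, which multiplied by dx ∧ dw gives (2*w) dx ∧ dy ∧ dw
  d(w*(-2*y + z)) includes (∂/∂z)(w*(-2*y + z)) dz = (w) dz, which multiplied by dx ∧ dw gives (-w) dx ∧ dz ∧ dw
  d(w^2) includes (∂/∂w)(w^2) dw = (2*w) dw, which multiplied by dy ∧ dz gives (2*w) dy ∧ dz ∧ dw
  d(-y*z) includes (∂/∂z)(-y*z) dz = (-y) dz, which multiplied by dy ∧ dw gives (y) dy ∧ dz ∧ dw
Collecting like 3-forms: d(omega) = (w - x - 6*y + 1) dx ∧ dy ∧ dz + (2*w + z) dx ∧ dy ∧ dw + (-w) dx ∧ dz ∧ dw + (2*w + y) dy ∧ dz ∧ dw.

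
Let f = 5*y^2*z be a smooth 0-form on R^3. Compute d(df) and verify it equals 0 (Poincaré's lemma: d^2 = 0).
d(df) = 0

Step 1: df = sum_i (∂f/∂x_i) dx_i = (0) dx + (10*y*z) dy + (5*y^2) dz.
Step 2: Apply d again. Using the 1-form formula, the coefficient of dx ∧ dy in d(df) is ∂^2 f/∂x ∂y - ∂^2 f/∂y ∂x = (0) - (0) = 0 (equality of mixed partials for smooth f).
Similarly for dx ∧ dz and dy ∧ dz — all coefficients vanish. So d(df) = 0.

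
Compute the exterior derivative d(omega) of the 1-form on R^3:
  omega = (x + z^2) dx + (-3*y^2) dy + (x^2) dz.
d(omega) = (2*x - 2*z) dx ∧ dz

For a 1-form omega = sum_i f_i dx_i, the exterior derivative is
  d(omega) = sum_{i < j} (∂f_j/∂x_i - ∂f_i/∂x_j) dx_i ∧ dx_j.
  coefficient of dx ∧ dz: ∂f_3/∂x - ∂f_1/∂z = ∂(x^2)/∂x - ∂(x + z^2)/∂z = 2*x - 2*z
Assembling: d(omega) = (2*x - 2*z) dx ∧ dz.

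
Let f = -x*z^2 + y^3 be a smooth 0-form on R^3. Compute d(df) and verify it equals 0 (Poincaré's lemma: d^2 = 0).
d(df) = 0

Step 1: df = sum_i (∂f/∂x_i) dx_i = (-z^2) dx + (3*y^2) dy + (-2*x*z) dz.
Step 2: Apply d again. Using the 1-form formula, the coefficient of dx ∧ dy in d(df) is ∂^2 f/∂x ∂y - ∂^2 f/∂y ∂x = (0) - (0) = 0 (equality of mixed partials for smooth f).
Similarly for dx ∧ dz and dy ∧ dz — all coefficients vanish. So d(df) = 0.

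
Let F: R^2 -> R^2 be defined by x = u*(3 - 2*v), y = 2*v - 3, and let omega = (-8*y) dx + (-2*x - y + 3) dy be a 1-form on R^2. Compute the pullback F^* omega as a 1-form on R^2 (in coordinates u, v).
F^* omega = (32*v^2 - 96*v + 72) du + (40*u*v - 60*u - 4*v + 12) dv

Using F^*(f dg) = (f ∘ F) d(g ∘ F), substitute each coordinate x_i by F_i(u, v) in f_i, and replace dx_i by d F_i = (∂F_i/∂u) du + (∂F_i/∂v) dv.
  For the x component: f_1(F) = 24 - 16*v; d F_1 = (3 - 2*v) du + (-2*u) dv
  For the y component: f_2(F) = 4*u*v - 6*u - 2*v + 6; d F_2 = (0) du + (2) dv
Combining and collecting du, dv coefficients:
  coeff of du: 32*v^2 - 96*v + 72
  coeff of dv: 40*u*v - 60*u - 4*v + 12
F^* omega = (32*v^2 - 96*v + 72) du + (40*u*v - 60*u - 4*v + 12) dv.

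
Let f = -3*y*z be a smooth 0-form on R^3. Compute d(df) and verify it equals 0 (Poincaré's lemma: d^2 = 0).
d(df) = 0

Step 1: df = sum_i (∂f/∂x_i) dx_i = (0) dx + (-3*z) dy + (-3*y) dz.
Step 2: Apply d again. Using the 1-form formula, the coefficient of dx ∧ dy in d(df) is ∂^2 f/∂x ∂y - ∂^2 f/∂y ∂x = (0) - (0) = 0 (equality of mixed partials for smooth f).
Similarly for dx ∧ dz and dy ∧ dz — all coefficients vanish. So d(df) = 0.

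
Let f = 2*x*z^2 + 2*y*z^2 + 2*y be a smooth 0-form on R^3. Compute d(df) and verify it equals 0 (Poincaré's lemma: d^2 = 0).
d(df) = 0

Step 1: df = sum_i (∂f/∂x_i) dx_i = (2*z^2) dx + (2*z^2 + 2) dy + (4*z*(x + y)) dz.
Step 2: Apply d again. Using the 1-form formula, the coefficient of dx ∧ dy in d(df) is ∂^2 f/∂x ∂y - ∂^2 f/∂y ∂x = (0) - (0) = 0 (equality of mixed partials for smooth f).
Similarly for dx ∧ dz and dy ∧ dz — all coefficients vanish. So d(df) = 0.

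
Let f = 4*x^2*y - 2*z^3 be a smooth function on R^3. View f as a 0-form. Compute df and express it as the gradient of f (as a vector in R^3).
df = (8*x*y) dx + (4*x^2) dy + (-6*z^2) dz; grad f = (8*x*y, 4*x^2, -6*z^2)

For a 0-form f, d f = (∂f/∂x) dx + (∂f/∂y) dy + (∂f/∂z) dz. The components of the vector representation are exactly the entries of grad f in Cartesian coordinates:
  ∂f/∂x = 8*x*y
  ∂f/∂y = 4*x^2
  ∂f/∂z = -6*z^2.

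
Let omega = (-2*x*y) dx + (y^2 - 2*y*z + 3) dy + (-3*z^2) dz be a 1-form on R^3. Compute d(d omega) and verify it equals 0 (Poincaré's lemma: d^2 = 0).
d(d omega) = 0

Step 1: d omega = sum_{i<j} (∂f_j/∂x_i - ∂f_i/∂x_j) dx_i ∧ dx_j:
  coeff of dx ∧ dy: 2*x
  coeff of dx ∧ dz: 0
  coeff of dy ∧ dz: 2*y
Step 2: Apply d again to each 2-form coefficient. The only possible 3-form in R^3 is dx ∧ dy ∧ dz, with coefficient
  ∂(coeff of dy∧dz)/∂x - ∂(coeff of dx∧dz)/∂y + ∂(coeff of dx∧dy)/∂z
  = ∂/∂x (2*y) - ∂/∂y (0) + ∂/∂z (2*x).
Each of these terms simplifies to sums of mixed partials that cancel in pairs. The result is 0 (by equality of mixed partials for smooth functions — Schwarz / Clairaut).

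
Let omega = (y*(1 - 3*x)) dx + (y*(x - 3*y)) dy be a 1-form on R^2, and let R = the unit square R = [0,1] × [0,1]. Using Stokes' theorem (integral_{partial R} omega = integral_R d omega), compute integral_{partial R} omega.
integral_(partial R) omega = 1

Stokes: integral_partial_R omega = integral_R d omega with d omega = (∂Q/∂x - ∂P/∂y) dx ∧ dy.
  ∂Q/∂x = y
  ∂P/∂y = 1 - 3*x
  integrand = ∂Q/∂x - ∂P/∂y = 3*x + y - 1.
Integrating over R: integral_0^1 integral_0^1 (3*x + y - 1) dx dy = 1.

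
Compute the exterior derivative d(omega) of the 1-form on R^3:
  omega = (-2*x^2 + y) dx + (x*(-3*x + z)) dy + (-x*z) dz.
d(omega) = (-6*x + z - 1) dx ∧ dy + (-z) dx ∧ dz + (-x) dy ∧ dz

For a 1-form omega = sum_i f_i dx_i, the exterior derivative is
  d(omega) = sum_{i < j} (∂f_j/∂x_i - ∂f_i/∂x_j) dx_i ∧ dx_j.
  coefficient of dx ∧ dy: ∂f_2/∂x - ∂f_1/∂y = ∂(x*(-3*x + z))/∂x - ∂(-2*x^2 + y)/∂y = -6*x + z - 1
  coefficient of dx ∧ dz: ∂f_3/∂x - ∂f_1/∂z = ∂(-x*z)/∂x - ∂(-2*x^2 + y)/∂z = -z
  coefficient of dy ∧ dz: ∂f_3/∂y - ∂f_2/∂z = ∂(-x*z)/∂y - ∂(x*(-3*x + z))/∂z = -x
Assembling: d(omega) = (-6*x + z - 1) dx ∧ dy + (-z) dx ∧ dz + (-x) dy ∧ dz.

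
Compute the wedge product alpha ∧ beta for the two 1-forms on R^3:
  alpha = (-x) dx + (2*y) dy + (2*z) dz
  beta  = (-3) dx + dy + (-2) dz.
alpha ∧ beta = (-x + 6*y) dx ∧ dy + (2*x + 6*z) dx ∧ dz + (-4*y - 2*z) dy ∧ dz

Distribute the wedge, using dx_i ∧ dx_j = -dx_j ∧ dx_i and dx_i ∧ dx_i = 0. For each pair (i, j) with i < j, the coefficient of dx_i ∧ dx_j in alpha ∧ beta is (alpha_i * beta_j - alpha_j * beta_i). Collecting: alpha ∧ beta = (-x + 6*y) dx ∧ dy + (2*x + 6*z) dx ∧ dz + (-4*y - 2*z) dy ∧ dz.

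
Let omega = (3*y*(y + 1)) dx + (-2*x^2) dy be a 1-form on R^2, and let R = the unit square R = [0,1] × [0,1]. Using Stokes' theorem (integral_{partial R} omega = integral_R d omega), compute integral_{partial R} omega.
integral_(partial R) omega = -8

Stokes: integral_partial_R omega = integral_R d omega with d omega = (∂Q/∂x - ∂P/∂y) dx ∧ dy.
  ∂Q/∂x = -4*x
  ∂P/∂y = 6*y + 3
  integrand = ∂Q/∂x - ∂P/∂y = -4*x - 6*y - 3.
Integrating over R: integral_0^1 integral_0^1 (-4*x - 6*y - 3) dx dy = -8.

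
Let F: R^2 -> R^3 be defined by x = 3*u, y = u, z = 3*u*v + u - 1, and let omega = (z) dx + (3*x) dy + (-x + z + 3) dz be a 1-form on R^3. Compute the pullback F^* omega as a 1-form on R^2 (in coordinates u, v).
F^* omega = (9*u*v^2 + 6*u*v + 10*u + 6*v - 1) du + (3*u*(3*u*v - 2*u + 2)) dv

Using F^*(f dg) = (f ∘ F) d(g ∘ F), substitute each coordinate x_i by F_i(u, v) in f_i, and replace dx_i by d F_i = (∂F_i/∂u) du + (∂F_i/∂v) dv.
  For the x component: f_1(F) = 3*u*v + u - 1; d F_1 = (3) du + (0) dv
  For the y component: f_2(F) = 9*u; d F_2 = (1) du + (0) dv
  For the z component: f_3(F) = 3*u*v - 2*u + 2; d F_3 = (3*v + 1) du + (3*u) dv
Combining and collecting du, dv coefficients:
  coeff of du: 9*u*v^2 + 6*u*v + 10*u + 6*v - 1
  coeff of dv: 3*u*(3*u*v - 2*u + 2)
F^* omega = (9*u*v^2 + 6*u*v + 10*u + 6*v - 1) du + (3*u*(3*u*v - 2*u + 2)) dv.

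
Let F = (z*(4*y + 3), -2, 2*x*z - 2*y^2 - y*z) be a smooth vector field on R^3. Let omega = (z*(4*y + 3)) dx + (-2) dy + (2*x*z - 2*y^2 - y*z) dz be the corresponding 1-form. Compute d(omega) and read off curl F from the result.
d(omega) = (-4*y - z) dy ∧ dz + (4*y - 2*z + 3) dz ∧ dx + (-4*z) dx ∧ dy; curl F = (-4*y - z, 4*y - 2*z + 3, -4*z)

d omega = sum_{i<j} (∂f_j/∂x_i - ∂f_i/∂x_j) dx_i ∧ dx_j. Under the identification (dy ∧ dz, dz ∧ dx, dx ∧ dy) ↔ (e_x, e_y, e_z), the coefficients are exactly the components of curl F. Compute:
  ∂R/∂y - ∂Q/∂z = (-4*y - z) - (0) = -4*y - z
  ∂P/∂z - ∂R/∂x = (4*y + 3) - (2*z) = 4*y - 2*z + 3
  ∂Q/∂x - ∂P/∂y = (0) - (4*z) = -4*z.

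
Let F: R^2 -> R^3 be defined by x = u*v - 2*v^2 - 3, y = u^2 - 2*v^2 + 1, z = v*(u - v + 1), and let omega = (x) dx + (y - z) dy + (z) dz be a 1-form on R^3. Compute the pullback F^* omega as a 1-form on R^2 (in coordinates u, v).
F^* omega = (2*u^3 - 2*u^2*v - 2*u*v + 2*u - 3*v^3 + v^2 - 3*v) du + (-2*u^2*v - 5*u*v^2 + 2*u*v - 3*u + 14*v^3 + v^2 + 9*v) dv

Using F^*(f dg) = (f ∘ F) d(g ∘ F), substitute each coordinate x_i by F_i(u, v) in f_i, and replace dx_i by d F_i = (∂F_i/∂u) du + (∂F_i/∂v) dv.
  For the x component: f_1(F) = u*v - 2*v^2 - 3; d F_1 = (v) du + (u - 4*v) dv
  For the y component: f_2(F) = u^2 - u*v - v^2 - v + 1; d F_2 = (2*u) du + (-4*v) dv
  For the z component: f_3(F) = v*(u - v + 1); d F_3 = (v) du + (u - 2*v + 1) dv
Combining and collecting du, dv coefficients:
  coeff of du: 2*u^3 - 2*u^2*v - 2*u*v + 2*u - 3*v^3 + v^2 - 3*v
  coeff of dv: -2*u^2*v - 5*u*v^2 + 2*u*v - 3*u + 14*v^3 + v^2 + 9*v
F^* omega = (2*u^3 - 2*u^2*v - 2*u*v + 2*u - 3*v^3 + v^2 - 3*v) du + (-2*u^2*v - 5*u*v^2 + 2*u*v - 3*u + 14*v^3 + v^2 + 9*v) dv.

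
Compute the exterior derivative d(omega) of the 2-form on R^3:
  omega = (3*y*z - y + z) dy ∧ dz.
d(omega) = 0

For a 2-form omega = sum_{i<j} g_{ij} dx_i ∧ dx_j, the exterior derivative is
  d(omega) = sum_{i<j} d(g_{ij}) ∧ dx_i ∧ dx_j = sum_{i<j, k} (∂g_{ij}/∂x_k) dx_k ∧ dx_i ∧ dx_j.
Expand each term, using dx_k ∧ dx_i ∧ dx_j = sgn(permutation) dx_{(a)} ∧ dx_{(b)} ∧ dx_{(c)} with (a < b < c) sorted:

Collecting like 3-forms: d(omega) = 0.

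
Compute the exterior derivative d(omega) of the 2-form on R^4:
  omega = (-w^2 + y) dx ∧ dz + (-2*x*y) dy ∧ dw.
d(omega) = (-1) dx ∧ dy ∧ dz + (-2*w) dx ∧ dz ∧ dw + (-2*y) dx ∧ dy ∧ dw

For a 2-form omega = sum_{i<j} g_{ij} dx_i ∧ dx_j, the exterior derivative is
  d(omega) = sum_{i<j} d(g_{ij}) ∧ dx_i ∧ dx_j = sum_{i<j, k} (∂g_{ij}/∂x_k) dx_k ∧ dx_i ∧ dx_j.
Expand each term, using dx_k ∧ dx_i ∧ dx_j = sgn(permutation) dx_{(a)} ∧ dx_{(b)} ∧ dx_{(c)} with (a < b < c) sorted:
  d(-w^2 + y) includes (∂/∂y)(-w^2 + y) dy = (1) dy, which multiplied by dx ∧ dz gives (-1) dx ∧ dy ∧ dz
  d(-w^2 + y) includes (∂/∂w)(-w^2 + y) dw = (-2*w) dw, which multiplied by dx ∧ dz gives (-2*w) dx ∧ dz ∧ dw
  d(-2*x*y) includes (∂/∂x)(-2*x*y) dx = (-2*y) dx, which multiplied by dy ∧ dw gives (-2*y) dx ∧ dy ∧ dw
Collecting like 3-forms: d(omega) = (-1) dx ∧ dy ∧ dz + (-2*w) dx ∧ dz ∧ dw + (-2*y) dx ∧ dy ∧ dw.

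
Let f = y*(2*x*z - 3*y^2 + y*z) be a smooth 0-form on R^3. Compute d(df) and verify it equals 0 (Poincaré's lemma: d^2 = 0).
d(df) = 0

Step 1: df = sum_i (∂f/∂x_i) dx_i = (2*y*z) dx + (2*x*z - 9*y^2 + 2*y*z) dy + (y*(2*x + y)) dz.
Step 2: Apply d again. Using the 1-form formula, the coefficient of dx ∧ dy in d(df) is ∂^2 f/∂x ∂y - ∂^2 f/∂y ∂x = (2*z) - (2*z) = 0 (equality of mixed partials for smooth f).
Similarly for dx ∧ dz and dy ∧ dz — all coefficients vanish. So d(df) = 0.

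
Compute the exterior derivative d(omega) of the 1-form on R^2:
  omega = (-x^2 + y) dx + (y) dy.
d(omega) = (-1) dx ∧ dy

For a 1-form omega = sum_i f_i dx_i, the exterior derivative is
  d(omega) = sum_{i < j} (∂f_j/∂x_i - ∂f_i/∂x_j) dx_i ∧ dx_j.
  coefficient of dx ∧ dy: ∂f_2/∂x - ∂f_1/∂y = ∂(y)/∂x - ∂(-x^2 + y)/∂y = -1
Assembling: d(omega) = (-1) dx ∧ dy.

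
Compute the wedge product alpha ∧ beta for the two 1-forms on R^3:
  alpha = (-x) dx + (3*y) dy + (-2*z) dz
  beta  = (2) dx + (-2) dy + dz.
alpha ∧ beta = (2*x - 6*y) dx ∧ dy + (-x + 4*z) dx ∧ dz + (3*y - 4*z) dy ∧ dz

Distribute the wedge, using dx_i ∧ dx_j = -dx_j ∧ dx_i and dx_i ∧ dx_i = 0. For each pair (i, j) with i < j, the coefficient of dx_i ∧ dx_j in alpha ∧ beta is (alpha_i * beta_j - alpha_j * beta_i). Collecting: alpha ∧ beta = (2*x - 6*y) dx ∧ dy + (-x + 4*z) dx ∧ dz + (3*y - 4*z) dy ∧ dz.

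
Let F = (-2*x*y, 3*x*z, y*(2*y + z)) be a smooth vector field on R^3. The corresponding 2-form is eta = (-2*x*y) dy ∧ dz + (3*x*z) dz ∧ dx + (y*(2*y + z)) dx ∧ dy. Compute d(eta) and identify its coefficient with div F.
d(eta) = (-y) dx ∧ dy ∧ dz; div F = -y

For a 2-form in R^3 of the form above, applying d gives a 3-form with coefficient ∂P/∂x + ∂Q/∂y + ∂R/∂z:
  ∂P/∂x = -2*y
  ∂Q/∂y = 0
  ∂R/∂z = y
Sum = -y, which is exactly div F.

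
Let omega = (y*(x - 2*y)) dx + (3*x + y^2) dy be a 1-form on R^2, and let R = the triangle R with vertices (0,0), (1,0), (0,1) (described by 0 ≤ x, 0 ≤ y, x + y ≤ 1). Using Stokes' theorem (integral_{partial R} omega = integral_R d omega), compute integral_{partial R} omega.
integral_(partial R) omega = 2

Stokes: integral_partial_R omega = integral_R d omega with d omega = (∂Q/∂x - ∂P/∂y) dx ∧ dy.
  ∂Q/∂x = 3
  ∂P/∂y = x - 4*y
  integrand = ∂Q/∂x - ∂P/∂y = -x + 4*y + 3.
Integrating over R: integral_0^1 integral_0^{1-x} (-x + 4*y + 3) dy dx = 2.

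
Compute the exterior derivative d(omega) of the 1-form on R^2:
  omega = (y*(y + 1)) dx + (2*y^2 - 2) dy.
d(omega) = (-2*y - 1) dx ∧ dy

For a 1-form omega = sum_i f_i dx_i, the exterior derivative is
  d(omega) = sum_{i < j} (∂f_j/∂x_i - ∂f_i/∂x_j) dx_i ∧ dx_j.
  coefficient of dx ∧ dy: ∂f_2/∂x - ∂f_1/∂y = ∂(2*y^2 - 2)/∂x - ∂(y*(y + 1))/∂y = -2*y - 1
Assembling: d(omega) = (-2*y - 1) dx ∧ dy.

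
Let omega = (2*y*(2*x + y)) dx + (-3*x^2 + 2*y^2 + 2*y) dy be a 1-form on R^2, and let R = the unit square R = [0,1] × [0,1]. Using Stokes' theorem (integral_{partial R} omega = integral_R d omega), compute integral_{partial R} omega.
integral_(partial R) omega = -7

Stokes: integral_partial_R omega = integral_R d omega with d omega = (∂Q/∂x - ∂P/∂y) dx ∧ dy.
  ∂Q/∂x = -6*x
  ∂P/∂y = 4*x + 4*y
  integrand = ∂Q/∂x - ∂P/∂y = -10*x - 4*y.
Integrating over R: integral_0^1 integral_0^1 (-10*x - 4*y) dx dy = -7.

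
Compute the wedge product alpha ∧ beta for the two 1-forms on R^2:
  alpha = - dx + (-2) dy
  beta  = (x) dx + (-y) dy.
alpha ∧ beta = (2*x + y) dx ∧ dy

Distribute the wedge, using dx_i ∧ dx_j = -dx_j ∧ dx_i and dx_i ∧ dx_i = 0. For each pair (i, j) with i < j, the coefficient of dx_i ∧ dx_j in alpha ∧ beta is (alpha_i * beta_j - alpha_j * beta_i). Collecting: alpha ∧ beta = (2*x + y) dx ∧ dy.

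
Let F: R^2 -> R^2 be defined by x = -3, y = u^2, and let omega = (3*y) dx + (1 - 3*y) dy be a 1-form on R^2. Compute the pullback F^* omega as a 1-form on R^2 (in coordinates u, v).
F^* omega = (-6*u^3 + 2*u) du

Using F^*(f dg) = (f ∘ F) d(g ∘ F), substitute each coordinate x_i by F_i(u, v) in f_i, and replace dx_i by d F_i = (∂F_i/∂u) du + (∂F_i/∂v) dv.
  For the x component: f_1(F) = 3*u^2; d F_1 = (0) du + (0) dv
  For the y component: f_2(F) = 1 - 3*u^2; d F_2 = (2*u) du + (0) dv
Combining and collecting du, dv coefficients:
  coeff of du: -6*u^3 + 2*u
  coeff of dv: 0
F^* omega = (-6*u^3 + 2*u) du.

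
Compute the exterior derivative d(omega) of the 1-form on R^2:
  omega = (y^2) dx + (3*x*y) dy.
d(omega) = (y) dx ∧ dy

For a 1-form omega = sum_i f_i dx_i, the exterior derivative is
  d(omega) = sum_{i < j} (∂f_j/∂x_i - ∂f_i/∂x_j) dx_i ∧ dx_j.
  coefficient of dx ∧ dy: ∂f_2/∂x - ∂f_1/∂y = ∂(3*x*y)/∂x - ∂(y^2)/∂y = y
Assembling: d(omega) = (y) dx ∧ dy.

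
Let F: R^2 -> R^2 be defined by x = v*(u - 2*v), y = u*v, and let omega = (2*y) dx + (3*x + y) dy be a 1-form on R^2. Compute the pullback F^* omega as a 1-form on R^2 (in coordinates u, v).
F^* omega = (6*v^2*(u - v)) du + (2*u*v*(3*u - 7*v)) dv

Using F^*(f dg) = (f ∘ F) d(g ∘ F), substitute each coordinate x_i by F_i(u, v) in f_i, and replace dx_i by d F_i = (∂F_i/∂u) du + (∂F_i/∂v) dv.
  For the x component: f_1(F) = 2*u*v; d F_1 = (v) du + (u - 4*v) dv
  For the y component: f_2(F) = 2*v*(2*u - 3*v); d F_2 = (v) du + (u) dv
Combining and collecting du, dv coefficients:
  coeff of du: 6*v^2*(u - v)
  coeff of dv: 2*u*v*(3*u - 7*v)
F^* omega = (6*v^2*(u - v)) du + (2*u*v*(3*u - 7*v)) dv.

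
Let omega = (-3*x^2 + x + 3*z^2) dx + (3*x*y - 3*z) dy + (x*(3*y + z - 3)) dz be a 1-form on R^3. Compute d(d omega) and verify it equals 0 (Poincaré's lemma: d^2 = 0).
d(d omega) = 0

Step 1: d omega = sum_{i<j} (∂f_j/∂x_i - ∂f_i/∂x_j) dx_i ∧ dx_j:
  coeff of dx ∧ dy: 3*y
  coeff of dx ∧ dz: 3*y - 5*z - 3
  coeff of dy ∧ dz: 3*x + 3
Step 2: Apply d again to each 2-form coefficient. The only possible 3-form in R^3 is dx ∧ dy ∧ dz, with coefficient
  ∂(coeff of dy∧dz)/∂x - ∂(coeff of dx∧dz)/∂y + ∂(coeff of dx∧dy)/∂z
  = ∂/∂x (3*x + 3) - ∂/∂y (3*y - 5*z - 3) + ∂/∂z (3*y).
Each of these terms simplifies to sums of mixed partials that cancel in pairs. The result is 0 (by equality of mixed partials for smooth functions — Schwarz / Clairaut).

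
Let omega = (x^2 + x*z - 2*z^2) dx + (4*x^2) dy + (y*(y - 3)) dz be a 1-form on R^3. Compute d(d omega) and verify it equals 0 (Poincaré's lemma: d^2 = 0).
d(d omega) = 0

Step 1: d omega = sum_{i<j} (∂f_j/∂x_i - ∂f_i/∂x_j) dx_i ∧ dx_j:
  coeff of dx ∧ dy: 8*x
  coeff of dx ∧ dz: -x + 4*z
  coeff of dy ∧ dz: 2*y - 3
Step 2: Apply d again to each 2-form coefficient. The only possible 3-form in R^3 is dx ∧ dy ∧ dz, with coefficient
  ∂(coeff of dy∧dz)/∂x - ∂(coeff of dx∧dz)/∂y + ∂(coeff of dx∧dy)/∂z
  = ∂/∂x (2*y - 3) - ∂/∂y (-x + 4*z) + ∂/∂z (8*x).
Each of these terms simplifies to sums of mixed partials that cancel in pairs. The result is 0 (by equality of mixed partials for smooth functions — Schwarz / Clairaut).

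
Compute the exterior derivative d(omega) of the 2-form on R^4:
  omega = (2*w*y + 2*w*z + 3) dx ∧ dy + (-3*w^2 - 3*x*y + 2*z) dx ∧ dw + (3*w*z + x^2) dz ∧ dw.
d(omega) = (2*w) dx ∧ dy ∧ dz + (3*x + 2*y + 2*z) dx ∧ dy ∧ dw + (2*x - 2) dx ∧ dz ∧ dw

For a 2-form omega = sum_{i<j} g_{ij} dx_i ∧ dx_j, the exterior derivative is
  d(omega) = sum_{i<j} d(g_{ij}) ∧ dx_i ∧ dx_j = sum_{i<j, k} (∂g_{ij}/∂x_k) dx_k ∧ dx_i ∧ dx_j.
Expand each term, using dx_k ∧ dx_i ∧ dx_j = sgn(permutation) dx_{(a)} ∧ dx_{(b)} ∧ dx_{(c)} with (a < b < c) sorted:
  d(2*w*y + 2*w*z + 3) includes (∂/∂z)(2*w*y + 2*w*z + 3) dz = (2*w) dz, which multiplied by dx ∧ dy gives (2*w) dx ∧ dy ∧ dz
  d(2*w*y + 2*w*z + 3) includes (∂/∂w)(2*w*y + 2*w*z + 3) dw = (2*y + 2*z) dw, which multiplied by dx ∧ dy gives (2*y + 2*z) dx ∧ dy ∧ dw
  d(-3*w^2 - 3*x*y + 2*z) includes (∂/∂y)(-3*w^2 - 3*x*y + 2*z) dy = (-3*x) dy, which multiplied by dx ∧ dw gives (3*x) dx ∧ dy ∧ dw
  d(-3*w^2 - 3*x*y + 2*z) includes (∂/∂z)(-3*w^2 - 3*x*y + 2*z) dz = (2) dz, which multiplied by dx ∧ dw gives (-2) dx ∧ dz ∧ dw
  d(3*w*z + x^2) includes (∂/∂x)(3*w*z + x^2) dx = (2*x) dx, which multiplied by dz ∧ dw gives (2*x) dx ∧ dz ∧ dw
Collecting like 3-forms: d(omega) = (2*w) dx ∧ dy ∧ dz + (3*x + 2*y + 2*z) dx ∧ dy ∧ dw + (2*x - 2) dx ∧ dz ∧ dw.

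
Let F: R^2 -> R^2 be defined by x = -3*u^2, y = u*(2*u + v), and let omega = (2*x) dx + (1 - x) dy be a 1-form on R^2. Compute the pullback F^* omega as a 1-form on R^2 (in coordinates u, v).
F^* omega = (48*u^3 + 3*u^2*v + 4*u + v) du + (3*u^3 + u) dv

Using F^*(f dg) = (f ∘ F) d(g ∘ F), substitute each coordinate x_i by F_i(u, v) in f_i, and replace dx_i by d F_i = (∂F_i/∂u) du + (∂F_i/∂v) dv.
  For the x component: f_1(F) = -6*u^2; d F_1 = (-6*u) du + (0) dv
  For the y component: f_2(F) = 3*u^2 + 1; d F_2 = (4*u + v) du + (u) dv
Combining and collecting du, dv coefficients:
  coeff of du: 48*u^3 + 3*u^2*v + 4*u + v
  coeff of dv: 3*u^3 + u
F^* omega = (48*u^3 + 3*u^2*v + 4*u + v) du + (3*u^3 + u) dv.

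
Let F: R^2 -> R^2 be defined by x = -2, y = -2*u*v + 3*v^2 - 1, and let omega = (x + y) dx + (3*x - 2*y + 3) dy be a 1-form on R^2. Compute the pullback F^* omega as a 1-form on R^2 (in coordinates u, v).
F^* omega = (2*v*(-4*u*v + 6*v^2 + 1)) du + (-8*u^2*v + 36*u*v^2 + 2*u - 36*v^3 - 6*v) dv

Using F^*(f dg) = (f ∘ F) d(g ∘ F), substitute each coordinate x_i by F_i(u, v) in f_i, and replace dx_i by d F_i = (∂F_i/∂u) du + (∂F_i/∂v) dv.
  For the x component: f_1(F) = -2*u*v + 3*v^2 - 3; d F_1 = (0) du + (0) dv
  For the y component: f_2(F) = 4*u*v - 6*v^2 - 1; d F_2 = (-2*v) du + (-2*u + 6*v) dv
Combining and collecting du, dv coefficients:
  coeff of du: 2*v*(-4*u*v + 6*v^2 + 1)
  coeff of dv: -8*u^2*v + 36*u*v^2 + 2*u - 36*v^3 - 6*v
F^* omega = (2*v*(-4*u*v + 6*v^2 + 1)) du + (-8*u^2*v + 36*u*v^2 + 2*u - 36*v^3 - 6*v) dv.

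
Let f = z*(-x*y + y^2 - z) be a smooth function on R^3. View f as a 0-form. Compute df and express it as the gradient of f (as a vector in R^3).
df = (-y*z) dx + (z*(-x + 2*y)) dy + (-x*y + y^2 - 2*z) dz; grad f = (-y*z, z*(-x + 2*y), -x*y + y^2 - 2*z)

For a 0-form f, d f = (∂f/∂x) dx + (∂f/∂y) dy + (∂f/∂z) dz. The components of the vector representation are exactly the entries of grad f in Cartesian coordinates:
  ∂f/∂x = -y*z
  ∂f/∂y = z*(-x + 2*y)
  ∂f/∂z = -x*y + y^2 - 2*z.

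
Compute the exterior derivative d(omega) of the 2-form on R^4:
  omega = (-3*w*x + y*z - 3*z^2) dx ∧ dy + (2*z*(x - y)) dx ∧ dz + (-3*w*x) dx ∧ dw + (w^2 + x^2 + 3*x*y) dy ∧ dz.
d(omega) = (2*x + 4*y - 4*z) dx ∧ dy ∧ dz + (-3*x) dx ∧ dy ∧ dw + (2*w) dy ∧ dz ∧ dw

For a 2-form omega = sum_{i<j} g_{ij} dx_i ∧ dx_j, the exterior derivative is
  d(omega) = sum_{i<j} d(g_{ij}) ∧ dx_i ∧ dx_j = sum_{i<j, k} (∂g_{ij}/∂x_k) dx_k ∧ dx_i ∧ dx_j.
Expand each term, using dx_k ∧ dx_i ∧ dx_j = sgn(permutation) dx_{(a)} ∧ dx_{(b)} ∧ dx_{(c)} with (a < b < c) sorted:
  d(-3*w*x + y*z - 3*z^2) includes (∂/∂z)(-3*w*x + y*z - 3*z^2) dz = (y - 6*z) dz, which multiplied by dx ∧ dy gives (y - 6*z) dx ∧ dy ∧ dz
  d(-3*w*x + y*z - 3*z^2) includes (∂/∂w)(-3*w*x + y*z - 3*z^2) dw = (-3*x) dw, which multiplied by dx ∧ dy gives (-3*x) dx ∧ dy ∧ dw
  d(2*z*(x - y)) includes (∂/∂y)(2*z*(x - y)) dy = (-2*z) dy, which multiplied by dx ∧ dz gives (2*z) dx ∧ dy ∧ dz
  d(w^2 + x^2 + 3*x*y) includes (∂/∂x)(w^2 + x^2 + 3*x*y) dx = (2*x + 3*y) dx, which multiplied by dy ∧ dz gives (2*x + 3*y) dx ∧ dy ∧ dz
  d(w^2 + x^2 + 3*x*y) includes (∂/∂w)(w^2 + x^2 + 3*x*y) dw = (2*w) dw, which multiplied by dy ∧ dz gives (2*w) dy ∧ dz ∧ dw
Collecting like 3-forms: d(omega) = (2*x + 4*y - 4*z) dx ∧ dy ∧ dz + (-3*x) dx ∧ dy ∧ dw + (2*w) dy ∧ dz ∧ dw.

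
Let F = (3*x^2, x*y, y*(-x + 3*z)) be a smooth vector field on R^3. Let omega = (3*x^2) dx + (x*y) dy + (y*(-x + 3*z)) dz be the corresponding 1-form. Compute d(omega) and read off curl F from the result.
d(omega) = (-x + 3*z) dy ∧ dz + (y) dz ∧ dx + (y) dx ∧ dy; curl F = (-x + 3*z, y, y)

d omega = sum_{i<j} (∂f_j/∂x_i - ∂f_i/∂x_j) dx_i ∧ dx_j. Under the identification (dy ∧ dz, dz ∧ dx, dx ∧ dy) ↔ (e_x, e_y, e_z), the coefficients are exactly the components of curl F. Compute:
  ∂R/∂y - ∂Q/∂z = (-x + 3*z) - (0) = -x + 3*z
  ∂P/∂z - ∂R/∂x = (0) - (-y) = y
  ∂Q/∂x - ∂P/∂y = (y) - (0) = y.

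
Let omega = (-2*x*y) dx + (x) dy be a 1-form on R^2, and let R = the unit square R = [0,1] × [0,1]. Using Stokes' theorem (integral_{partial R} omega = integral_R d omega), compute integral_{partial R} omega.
integral_(partial R) omega = 2

Stokes: integral_partial_R omega = integral_R d omega with d omega = (∂Q/∂x - ∂P/∂y) dx ∧ dy.
  ∂Q/∂x = 1
  ∂P/∂y = -2*x
  integrand = ∂Q/∂x - ∂P/∂y = 2*x + 1.
Integrating over R: integral_0^1 integral_0^1 (2*x + 1) dx dy = 2.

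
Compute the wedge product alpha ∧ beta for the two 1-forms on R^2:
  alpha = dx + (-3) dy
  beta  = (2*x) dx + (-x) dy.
alpha ∧ beta = (5*x) dx ∧ dy

Distribute the wedge, using dx_i ∧ dx_j = -dx_j ∧ dx_i and dx_i ∧ dx_i = 0. For each pair (i, j) with i < j, the coefficient of dx_i ∧ dx_j in alpha ∧ beta is (alpha_i * beta_j - alpha_j * beta_i). Collecting: alpha ∧ beta = (5*x) dx ∧ dy.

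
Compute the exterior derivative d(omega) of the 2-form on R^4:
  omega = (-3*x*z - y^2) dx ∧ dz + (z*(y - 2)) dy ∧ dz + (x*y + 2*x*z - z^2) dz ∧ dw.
d(omega) = (2*y) dx ∧ dy ∧ dz + (y + 2*z) dx ∧ dz ∧ dw + (x) dy ∧ dz ∧ dw

For a 2-form omega = sum_{i<j} g_{ij} dx_i ∧ dx_j, the exterior derivative is
  d(omega) = sum_{i<j} d(g_{ij}) ∧ dx_i ∧ dx_j = sum_{i<j, k} (∂g_{ij}/∂x_k) dx_k ∧ dx_i ∧ dx_j.
Expand each term, using dx_k ∧ dx_i ∧ dx_j = sgn(permutation) dx_{(a)} ∧ dx_{(b)} ∧ dx_{(c)} with (a < b < c) sorted:
  d(-3*x*z - y^2) includes (∂/∂y)(-3*x*z - y^2) dy = (-2*y) dy, which multiplied by dx ∧ dz gives (2*y) dx ∧ dy ∧ dz
  d(x*y + 2*x*z - z^2) includes (∂/∂x)(x*y + 2*x*z - z^2) dx = (y + 2*z) dx, which multiplied by dz ∧ dw gives (y + 2*z) dx ∧ dz ∧ dw
  d(x*y + 2*x*z - z^2) includes (∂/∂y)(x*y + 2*x*z - z^2) dy = (x) dy, which multiplied by dz ∧ dw gives (x) dy ∧ dz ∧ dw
Collecting like 3-forms: d(omega) = (2*y) dx ∧ dy ∧ dz + (y + 2*z) dx ∧ dz ∧ dw + (x) dy ∧ dz ∧ dw.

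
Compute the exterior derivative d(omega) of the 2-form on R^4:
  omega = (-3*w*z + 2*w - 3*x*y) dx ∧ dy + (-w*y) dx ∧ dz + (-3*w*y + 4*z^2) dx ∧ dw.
d(omega) = (-2*w) dx ∧ dy ∧ dz + (3*w - 3*z + 2) dx ∧ dy ∧ dw + (-y - 8*z) dx ∧ dz ∧ dw

For a 2-form omega = sum_{i<j} g_{ij} dx_i ∧ dx_j, the exterior derivative is
  d(omega) = sum_{i<j} d(g_{ij}) ∧ dx_i ∧ dx_j = sum_{i<j, k} (∂g_{ij}/∂x_k) dx_k ∧ dx_i ∧ dx_j.
Expand each term, using dx_k ∧ dx_i ∧ dx_j = sgn(permutation) dx_{(a)} ∧ dx_{(b)} ∧ dx_{(c)} with (a < b < c) sorted:
  d(-3*w*z + 2*w - 3*x*y) includes (∂/∂z)(-3*w*z + 2*w - 3*x*y) dz = (-3*w) dz, which multiplied by dx ∧ dy gives (-3*w) dx ∧ dy ∧ dz
  d(-3*w*z + 2*w - 3*x*y) includes (∂/∂w)(-3*w*z + 2*w - 3*x*y) dw = (2 - 3*z) dw, which multiplied by dx ∧ dy gives (2 - 3*z) dx ∧ dy ∧ dw
  d(-w*y) includes (∂/∂y)(-w*y) dy = (-w) dy, which multiplied by dx ∧ dz gives (w) dx ∧ dy ∧ dz
  d(-w*y) includes (∂/∂w)(-w*y) dw = (-y) dw, which multiplied by dx ∧ dz gives (-y) dx ∧ dz ∧ dw
  d(-3*w*y + 4*z^2) includes (∂/∂y)(-3*w*y + 4*z^2) dy = (-3*w) dy, which multiplied by dx ∧ dw gives (3*w) dx ∧ dy ∧ dw
  d(-3*w*y + 4*z^2) includes (∂/∂z)(-3*w*y + 4*z^2) dz = (8*z) dz, which multiplied by dx ∧ dw gives (-8*z) dx ∧ dz ∧ dw
Collecting like 3-forms: d(omega) = (-2*w) dx ∧ dy ∧ dz + (3*w - 3*z + 2) dx ∧ dy ∧ dw + (-y - 8*z) dx ∧ dz ∧ dw.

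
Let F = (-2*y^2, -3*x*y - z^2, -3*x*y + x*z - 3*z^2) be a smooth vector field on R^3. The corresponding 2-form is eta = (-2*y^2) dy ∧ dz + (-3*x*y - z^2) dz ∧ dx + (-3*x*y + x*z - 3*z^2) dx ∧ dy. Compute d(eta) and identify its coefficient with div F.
d(eta) = (-2*x - 6*z) dx ∧ dy ∧ dz; div F = -2*x - 6*z

For a 2-form in R^3 of the form above, applying d gives a 3-form with coefficient ∂P/∂x + ∂Q/∂y + ∂R/∂z:
  ∂P/∂x = 0
  ∂Q/∂y = -3*x
  ∂R/∂z = x - 6*z
Sum = -2*x - 6*z, which is exactly div F.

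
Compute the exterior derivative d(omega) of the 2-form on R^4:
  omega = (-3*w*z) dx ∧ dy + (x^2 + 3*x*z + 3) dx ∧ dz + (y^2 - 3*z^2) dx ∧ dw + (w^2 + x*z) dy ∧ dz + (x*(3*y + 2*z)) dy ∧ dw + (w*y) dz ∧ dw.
d(omega) = (-3*w + z) dx ∧ dy ∧ dz + (y - z) dx ∧ dy ∧ dw + (6*z) dx ∧ dz ∧ dw + (3*w - 2*x) dy ∧ dz ∧ dw

For a 2-form omega = sum_{i<j} g_{ij} dx_i ∧ dx_j, the exterior derivative is
  d(omega) = sum_{i<j} d(g_{ij}) ∧ dx_i ∧ dx_j = sum_{i<j, k} (∂g_{ij}/∂x_k) dx_k ∧ dx_i ∧ dx_j.
Expand each term, using dx_k ∧ dx_i ∧ dx_j = sgn(permutation) dx_{(a)} ∧ dx_{(b)} ∧ dx_{(c)} with (a < b < c) sorted:
  d(-3*w*z) includes (∂/∂z)(-3*w*z) dz = (-3*w) dz, which multiplied by dx ∧ dy gives (-3*w) dx ∧ dy ∧ dz
  d(-3*w*z) includes (∂/∂w)(-3*w*z) dw = (-3*z) dw, which multiplied by dx ∧ dy gives (-3*z) dx ∧ dy ∧ dw
  d(y^2 - 3*z^2) includes (∂/∂y)(y^2 - 3*z^2) dy = (2*y) dy, which multiplied by dx ∧ dw gives (-2*y) dx ∧ dy ∧ dw
  d(y^2 - 3*z^2) includes (∂/∂z)(y^2 - 3*z^2) dz = (-6*z) dz, which multiplied by dx ∧ dw gives (6*z) dx ∧ dz ∧ dw
  d(w^2 + x*z) includes (∂/∂x)(w^2 + x*z) dx = (z) dx, which multiplied by dy ∧ dz gives (z) dx ∧ dy ∧ dz
  d(w^2 + x*z) includes (∂/∂w)(w^2 + x*z) dw = (2*w) dw, which multiplied by dy ∧ dz gives (2*w) dy ∧ dz ∧ dw
  d(x*(3*y + 2*z)) includes (∂/∂x)(x*(3*y + 2*z)) dx = (3*y + 2*z) dx, which multiplied by dy ∧ dw gives (3*y + 2*z) dx ∧ dy ∧ dw
  d(x*(3*y + 2*z)) includes (∂/∂z)(x*(3*y + 2*z)) dz = (2*x) dz, which multiplied by dy ∧ dw gives (-2*x) dy ∧ dz ∧ dw
  d(w*y) includes (∂/∂y)(w*y) dy = (w) dy, which multiplied by dz ∧ dw gives (w) dy ∧ dz ∧ dw
Collecting like 3-forms: d(omega) = (-3*w + z) dx ∧ dy ∧ dz + (y - z) dx ∧ dy ∧ dw + (6*z) dx ∧ dz ∧ dw + (3*w - 2*x) dy ∧ dz ∧ dw.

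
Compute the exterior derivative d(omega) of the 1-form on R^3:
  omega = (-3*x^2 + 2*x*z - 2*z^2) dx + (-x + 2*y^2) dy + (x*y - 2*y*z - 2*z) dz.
d(omega) = (-1) dx ∧ dy + (-2*x + y + 4*z) dx ∧ dz + (x - 2*z) dy ∧ dz

For a 1-form omega = sum_i f_i dx_i, the exterior derivative is
  d(omega) = sum_{i < j} (∂f_j/∂x_i - ∂f_i/∂x_j) dx_i ∧ dx_j.
  coefficient of dx ∧ dy: ∂f_2/∂x - ∂f_1/∂y = ∂(-x + 2*y^2)/∂x - ∂(-3*x^2 + 2*x*z - 2*z^2)/∂y = -1
  coefficient of dx ∧ dz: ∂f_3/∂x - ∂f_1/∂z = ∂(x*y - 2*y*z - 2*z)/∂x - ∂(-3*x^2 + 2*x*z - 2*z^2)/∂z = -2*x + y + 4*z
  coefficient of dy ∧ dz: ∂f_3/∂y - ∂f_2/∂z = ∂(x*y - 2*y*z - 2*z)/∂y - ∂(-x + 2*y^2)/∂z = x - 2*z
Assembling: d(omega) = (-1) dx ∧ dy + (-2*x + y + 4*z) dx ∧ dz + (x - 2*z) dy ∧ dz.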